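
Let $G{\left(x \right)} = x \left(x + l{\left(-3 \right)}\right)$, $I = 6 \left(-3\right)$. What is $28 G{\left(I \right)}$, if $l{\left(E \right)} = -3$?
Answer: $10584$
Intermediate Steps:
$I = -18$
$G{\left(x \right)} = x \left(-3 + x\right)$ ($G{\left(x \right)} = x \left(x - 3\right) = x \left(-3 + x\right)$)
$28 G{\left(I \right)} = 28 \left(- 18 \left(-3 - 18\right)\right) = 28 \left(\left(-18\right) \left(-21\right)\right) = 28 \cdot 378 = 10584$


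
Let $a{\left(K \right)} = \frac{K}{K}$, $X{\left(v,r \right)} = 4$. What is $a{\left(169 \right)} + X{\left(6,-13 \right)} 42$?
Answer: $169$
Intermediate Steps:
$a{\left(K \right)} = 1$
$a{\left(169 \right)} + X{\left(6,-13 \right)} 42 = 1 + 4 \cdot 42 = 1 + 168 = 169$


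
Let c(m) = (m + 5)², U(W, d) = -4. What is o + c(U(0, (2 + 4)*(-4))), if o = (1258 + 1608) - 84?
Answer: 2783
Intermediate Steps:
c(m) = (5 + m)²
o = 2782 (o = 2866 - 84 = 2782)
o + c(U(0, (2 + 4)*(-4))) = 2782 + (5 - 4)² = 2782 + 1² = 2782 + 1 = 2783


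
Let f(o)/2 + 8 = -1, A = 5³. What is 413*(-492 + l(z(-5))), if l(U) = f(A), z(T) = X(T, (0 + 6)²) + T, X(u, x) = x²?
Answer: -210630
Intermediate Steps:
A = 125
z(T) = 1296 + T (z(T) = ((0 + 6)²)² + T = (6²)² + T = 36² + T = 1296 + T)
f(o) = -18 (f(o) = -16 + 2*(-1) = -16 - 2 = -18)
l(U) = -18
413*(-492 + l(z(-5))) = 413*(-492 - 18) = 413*(-510) = -210630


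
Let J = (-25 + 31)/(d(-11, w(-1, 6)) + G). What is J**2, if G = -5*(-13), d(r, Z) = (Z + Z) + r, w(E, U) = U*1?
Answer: 1/121 ≈ 0.0082645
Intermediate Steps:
w(E, U) = U
d(r, Z) = r + 2*Z (d(r, Z) = 2*Z + r = r + 2*Z)
G = 65
J = 1/11 (J = (-25 + 31)/((-11 + 2*6) + 65) = 6/((-11 + 12) + 65) = 6/(1 + 65) = 6/66 = 6*(1/66) = 1/11 ≈ 0.090909)
J**2 = (1/11)**2 = 1/121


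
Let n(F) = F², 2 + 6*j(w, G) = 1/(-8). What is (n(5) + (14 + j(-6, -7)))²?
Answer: 3441025/2304 ≈ 1493.5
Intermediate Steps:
j(w, G) = -17/48 (j(w, G) = -⅓ + (⅙)/(-8) = -⅓ + (⅙)*(-⅛) = -⅓ - 1/48 = -17/48)
(n(5) + (14 + j(-6, -7)))² = (5² + (14 - 17/48))² = (25 + 655/48)² = (1855/48)² = 3441025/2304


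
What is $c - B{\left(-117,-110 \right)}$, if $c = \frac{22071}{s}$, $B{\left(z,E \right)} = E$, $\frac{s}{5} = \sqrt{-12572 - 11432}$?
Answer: $110 - \frac{22071 i \sqrt{6001}}{60010} \approx 110.0 - 28.491 i$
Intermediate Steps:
$s = 10 i \sqrt{6001}$ ($s = 5 \sqrt{-12572 - 11432} = 5 \sqrt{-24004} = 5 \cdot 2 i \sqrt{6001} = 10 i \sqrt{6001} \approx 774.66 i$)
$c = - \frac{22071 i \sqrt{6001}}{60010}$ ($c = \frac{22071}{10 i \sqrt{6001}} = 22071 \left(- \frac{i \sqrt{6001}}{60010}\right) = - \frac{22071 i \sqrt{6001}}{60010} \approx - 28.491 i$)
$c - B{\left(-117,-110 \right)} = - \frac{22071 i \sqrt{6001}}{60010} - -110 = - \frac{22071 i \sqrt{6001}}{60010} + 110 = 110 - \frac{22071 i \sqrt{6001}}{60010}$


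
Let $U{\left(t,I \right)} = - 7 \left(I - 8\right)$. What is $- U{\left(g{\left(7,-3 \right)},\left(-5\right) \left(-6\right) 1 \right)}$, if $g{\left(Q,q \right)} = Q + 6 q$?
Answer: $154$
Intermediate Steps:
$U{\left(t,I \right)} = 56 - 7 I$ ($U{\left(t,I \right)} = - 7 \left(-8 + I\right) = 56 - 7 I$)
$- U{\left(g{\left(7,-3 \right)},\left(-5\right) \left(-6\right) 1 \right)} = - (56 - 7 \left(-5\right) \left(-6\right) 1) = - (56 - 7 \cdot 30 \cdot 1) = - (56 - 210) = \left(-1\right) \left(-154\right) = 154$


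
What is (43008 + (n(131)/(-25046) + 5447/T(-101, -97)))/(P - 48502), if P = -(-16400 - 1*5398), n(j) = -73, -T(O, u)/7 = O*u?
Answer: -10553097697111/6552511678048 ≈ -1.6105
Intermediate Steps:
T(O, u) = -7*O*u
P = 21798 (P = -(-16400 - 5398) = -1*(-21798) = 21798)
(43008 + (n(131)/(-25046) + 5447/T(-101, -97)))/(P - 48502) = (43008 + (-73/(-25046) + 5447/((-7*(-101)*(-97)))))/(21798 - 48502) = (43008 + (-73*(-1/25046) + 5447/(-68579)))/(-26704) = (43008 + (73/25046 + 5447*(-1/68579)))*(-1/26704) = (43008 + (73/25046 - 5447/68579))*(-1/26704) = (43008 - 18774185/245375662)*(-1/26704) = (10553097697111/245375662)*(-1/26704) = -10553097697111/6552511678048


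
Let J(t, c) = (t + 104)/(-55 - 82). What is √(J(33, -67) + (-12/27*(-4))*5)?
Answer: √71/3 ≈ 2.8087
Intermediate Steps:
J(t, c) = -104/137 - t/137 (J(t, c) = (104 + t)/(-137) = (104 + t)*(-1/137) = -104/137 - t/137)
√(J(33, -67) + (-12/27*(-4))*5) = √((-104/137 - 1/137*33) + (-12/27*(-4))*5) = √((-104/137 - 33/137) + (-12*1/27*(-4))*5) = √(-1 - 4/9*(-4)*5) = √(-1 + (16/9)*5) = √(-1 + 80/9) = √(71/9) = √71/3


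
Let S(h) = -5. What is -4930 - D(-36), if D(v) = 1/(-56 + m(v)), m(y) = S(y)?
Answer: -300729/61 ≈ -4930.0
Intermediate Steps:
m(y) = -5
D(v) = -1/61 (D(v) = 1/(-56 - 5) = 1/(-61) = -1/61)
-4930 - D(-36) = -4930 - 1*(-1/61) = -4930 + 1/61 = -300729/61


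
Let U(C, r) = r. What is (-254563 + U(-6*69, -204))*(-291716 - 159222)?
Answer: 114884121446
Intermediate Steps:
(-254563 + U(-6*69, -204))*(-291716 - 159222) = (-254563 - 204)*(-291716 - 159222) = -254767*(-450938) = 114884121446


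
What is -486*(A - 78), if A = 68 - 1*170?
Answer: 87480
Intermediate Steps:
A = -102 (A = 68 - 170 = -102)
-486*(A - 78) = -486*(-102 - 78) = -486*(-180) = 87480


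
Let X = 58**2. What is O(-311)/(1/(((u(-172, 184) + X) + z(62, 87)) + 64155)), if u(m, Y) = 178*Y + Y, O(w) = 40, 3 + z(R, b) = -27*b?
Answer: 3924120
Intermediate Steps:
z(R, b) = -3 - 27*b
u(m, Y) = 179*Y
X = 3364
O(-311)/(1/(((u(-172, 184) + X) + z(62, 87)) + 64155)) = 40/(1/(((179*184 + 3364) + (-3 - 27*87)) + 64155)) = 40/(1/(((32936 + 3364) + (-3 - 2349)) + 64155)) = 40/(1/((36300 - 2352) + 64155)) = 40/(1/(33948 + 64155)) = 40/(1/98103) = 40*98103 = 3924120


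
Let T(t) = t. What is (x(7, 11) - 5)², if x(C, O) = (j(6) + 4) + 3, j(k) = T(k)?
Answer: 64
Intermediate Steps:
j(k) = k
x(C, O) = 13 (x(C, O) = (6 + 4) + 3 = 10 + 3 = 13)
(x(7, 11) - 5)² = (13 - 5)² = 8² = 64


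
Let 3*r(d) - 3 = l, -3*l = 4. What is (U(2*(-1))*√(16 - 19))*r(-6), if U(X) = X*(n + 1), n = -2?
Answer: 10*I*√3/9 ≈ 1.9245*I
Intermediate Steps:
l = -4/3 (l = -⅓*4 = -4/3 ≈ -1.3333)
r(d) = 5/9 (r(d) = 1 + (⅓)*(-4/3) = 1 - 4/9 = 5/9)
U(X) = -X (U(X) = X*(-2 + 1) = X*(-1) = -X)
(U(2*(-1))*√(16 - 19))*r(-6) = ((-2*(-1))*√(16 - 19))*(5/9) = ((-1*(-2))*√(-3))*(5/9) = (2*(I*√3))*(5/9) = (2*I*√3)*(5/9) = 10*I*√3/9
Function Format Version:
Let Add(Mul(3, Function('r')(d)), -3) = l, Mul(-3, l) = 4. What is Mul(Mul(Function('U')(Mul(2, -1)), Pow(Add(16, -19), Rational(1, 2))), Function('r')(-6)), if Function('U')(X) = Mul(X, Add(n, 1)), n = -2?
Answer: Mul(Rational(10, 9), I, Pow(3, Rational(1, 2))) ≈ Mul(1.9245, I)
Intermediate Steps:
l = Rational(-4, 3) (l = Mul(Rational(-1, 3), 4) = Rational(-4, 3) ≈ -1.3333)
Function('r')(d) = Rational(5, 9) (Function('r')(d) = Add(1, Mul(Rational(1, 3), Rational(-4, 3))) = Add(1, Rational(-4, 9)) = Rational(5, 9))
Function('U')(X) = Mul(-1, X) (Function('U')(X) = Mul(X, Add(-2, 1)) = Mul(X, -1) = Mul(-1, X))
Mul(Mul(Function('U')(Mul(2, -1)), Pow(Add(16, -19), Rational(1, 2))), Function('r')(-6)) = Mul(Mul(Mul(-1, Mul(2, -1)), Pow(Add(16, -19), Rational(1, 2))), Rational(5, 9)) = Mul(Mul(Mul(-1, -2), Pow(-3, Rational(1, 2))), Rational(5, 9)) = Mul(Mul(2, Mul(I, Pow(3, Rational(1, 2)))), Rational(5, 9)) = Mul(Mul(2, I, Pow(3, Rational(1, 2))), Rational(5, 9)) = Mul(Rational(10, 9), I, Pow(3, Rational(1, 2)))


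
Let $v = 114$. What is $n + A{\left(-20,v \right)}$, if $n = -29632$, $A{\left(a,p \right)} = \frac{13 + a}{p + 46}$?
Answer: $- \frac{4741127}{160} \approx -29632.0$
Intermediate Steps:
$A{\left(a,p \right)} = \frac{13 + a}{46 + p}$
$n + A{\left(-20,v \right)} = -29632 + \frac{13 - 20}{46 + 114} = -29632 + \frac{1}{160} \left(-7\right) = -29632 - \frac{7}{160} = - \frac{4741127}{160}$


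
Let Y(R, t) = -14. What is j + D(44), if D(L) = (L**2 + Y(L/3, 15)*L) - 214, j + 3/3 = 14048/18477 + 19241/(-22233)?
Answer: 151296621344/136933047 ≈ 1104.9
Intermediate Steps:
j = -151328638/136933047 (j = -1 + (14048/18477 + 19241/(-22233)) = -1 + (14048*(1/18477) + 19241*(-1/22233)) = -1 + (14048/18477 - 19241/22233) = -1 - 14395591/136933047 = -151328638/136933047 ≈ -1.1051)
D(L) = -214 + L**2 - 14*L (D(L) = (L**2 - 14*L) - 214 = -214 + L**2 - 14*L)
j + D(44) = -151328638/136933047 + (-214 + 44**2 - 14*44) = -151328638/136933047 + (-214 + 1936 - 616) = -151328638/136933047 + 1106 = 151296621344/136933047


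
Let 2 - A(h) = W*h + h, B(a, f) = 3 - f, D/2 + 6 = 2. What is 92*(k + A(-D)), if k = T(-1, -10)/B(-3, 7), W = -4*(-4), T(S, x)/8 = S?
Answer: -12144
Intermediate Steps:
D = -8 (D = -12 + 2*2 = -12 + 4 = -8)
T(S, x) = 8*S
W = 16
A(h) = 2 - 17*h (A(h) = 2 - (16*h + h) = 2 - 17*h)
k = 2 (k = (8*(-1))/(3 - 1*7) = -8/(3 - 7) = -8/(-4) = -8*(-¼) = 2)
92*(k + A(-D)) = 92*(2 + (2 - (-17)*(-8))) = 92*(2 + (2 - 17*8)) = 92*(2 + (2 - 136)) = 92*(2 - 134) = 92*(-132) = -12144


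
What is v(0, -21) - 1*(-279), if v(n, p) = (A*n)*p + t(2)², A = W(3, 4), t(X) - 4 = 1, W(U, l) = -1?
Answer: 304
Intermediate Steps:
t(X) = 5 (t(X) = 4 + 1 = 5)
A = -1
v(n, p) = 25 - n*p (v(n, p) = (-n)*p + 5² = -n*p + 25 = 25 - n*p)
v(0, -21) - 1*(-279) = (25 - 1*0*(-21)) - 1*(-279) = (25 + 0) + 279 = 25 + 279 = 304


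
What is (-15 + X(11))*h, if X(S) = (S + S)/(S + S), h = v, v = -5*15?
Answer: 1050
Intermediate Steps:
v = -75
h = -75
X(S) = 1 (X(S) = (2*S)/((2*S)) = (2*S)*(1/(2*S)) = 1)
(-15 + X(11))*h = (-15 + 1)*(-75) = -14*(-75) = 1050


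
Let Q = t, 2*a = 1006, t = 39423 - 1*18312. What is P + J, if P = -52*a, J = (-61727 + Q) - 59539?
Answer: -126311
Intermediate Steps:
t = 21111 (t = 39423 - 18312 = 21111)
a = 503 (a = (1/2)*1006 = 503)
Q = 21111
J = -100155 (J = (-61727 + 21111) - 59539 = -40616 - 59539 = -100155)
P = -26156 (P = -52*503 = -26156)
P + J = -26156 - 100155 = -126311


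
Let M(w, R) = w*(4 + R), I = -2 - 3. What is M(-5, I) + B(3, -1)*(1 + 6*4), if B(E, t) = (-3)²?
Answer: 230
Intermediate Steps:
I = -5
B(E, t) = 9
M(-5, I) + B(3, -1)*(1 + 6*4) = -5*(4 - 5) + 9*(1 + 6*4) = -5*(-1) + 9*(1 + 24) = 5 + 9*25 = 5 + 225 = 230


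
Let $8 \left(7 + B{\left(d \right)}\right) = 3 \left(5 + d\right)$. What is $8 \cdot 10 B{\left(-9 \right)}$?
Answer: $-680$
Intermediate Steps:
$B{\left(d \right)} = - \frac{41}{8} + \frac{3 d}{8}$ ($B{\left(d \right)} = -7 + \frac{3 \left(5 + d\right)}{8} = -7 + \frac{15 + 3 d}{8} = -7 + \left(\frac{15}{8} + \frac{3 d}{8}\right) = - \frac{41}{8} + \frac{3 d}{8}$)
$8 \cdot 10 B{\left(-9 \right)} = 8 \cdot 10 \left(- \frac{41}{8} + \frac{3}{8} \left(-9\right)\right) = 80 \left(- \frac{41}{8} - \frac{27}{8}\right) = 80 \left(- \frac{17}{2}\right) = -680$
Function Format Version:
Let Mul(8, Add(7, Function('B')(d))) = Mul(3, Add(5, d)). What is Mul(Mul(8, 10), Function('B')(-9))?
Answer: -680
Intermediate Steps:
Function('B')(d) = Add(Rational(-41, 8), Mul(Rational(3, 8), d)) (Function('B')(d) = Add(-7, Mul(Rational(1, 8), Mul(3, Add(5, d)))) = Add(-7, Mul(Rational(1, 8), Add(15, Mul(3, d)))) = Add(-7, Add(Rational(15, 8), Mul(Rational(3, 8), d))) = Add(Rational(-41, 8), Mul(Rational(3, 8), d)))
Mul(Mul(8, 10), Function('B')(-9)) = Mul(Mul(8, 10), Add(Rational(-41, 8), Mul(Rational(3, 8), -9))) = Mul(80, Add(Rational(-41, 8), Rational(-27, 8))) = Mul(80, Rational(-17, 2)) = -680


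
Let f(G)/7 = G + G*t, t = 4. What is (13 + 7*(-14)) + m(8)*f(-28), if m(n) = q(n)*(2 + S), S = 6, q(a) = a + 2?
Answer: -78485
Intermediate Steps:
q(a) = 2 + a
m(n) = 16 + 8*n (m(n) = (2 + n)*(2 + 6) = (2 + n)*8 = 16 + 8*n)
f(G) = 35*G (f(G) = 7*(G + G*4) = 7*(G + 4*G) = 7*(5*G) = 35*G)
(13 + 7*(-14)) + m(8)*f(-28) = (13 + 7*(-14)) + (16 + 8*8)*(35*(-28)) = (13 - 98) + (16 + 64)*(-980) = -85 + 80*(-980) = -85 - 78400 = -78485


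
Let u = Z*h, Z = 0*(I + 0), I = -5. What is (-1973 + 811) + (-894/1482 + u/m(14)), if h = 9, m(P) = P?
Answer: -287163/247 ≈ -1162.6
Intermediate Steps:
Z = 0 (Z = 0*(-5 + 0) = 0*(-5) = 0)
u = 0 (u = 0*9 = 0)
(-1973 + 811) + (-894/1482 + u/m(14)) = (-1973 + 811) + (-894/1482 + 0/14) = -1162 + (-894*1/1482 + 0*(1/14)) = -1162 + (-149/247 + 0) = -1162 - 149/247 = -287163/247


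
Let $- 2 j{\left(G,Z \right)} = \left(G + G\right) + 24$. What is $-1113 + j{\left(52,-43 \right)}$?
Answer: $-1177$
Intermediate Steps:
$j{\left(G,Z \right)} = -12 - G$ ($j{\left(G,Z \right)} = - \frac{\left(G + G\right) + 24}{2} = - \frac{2 G + 24}{2} = - \frac{24 + 2 G}{2} = -12 - G$)
$-1113 + j{\left(52,-43 \right)} = -1113 - 64 = -1177$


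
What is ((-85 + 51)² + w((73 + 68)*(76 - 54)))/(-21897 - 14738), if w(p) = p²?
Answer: -1924712/7327 ≈ -262.69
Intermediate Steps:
((-85 + 51)² + w((73 + 68)*(76 - 54)))/(-21897 - 14738) = ((-85 + 51)² + ((73 + 68)*(76 - 54))²)/(-21897 - 14738) = ((-34)² + (141*22)²)/(-36635) = (1156 + 3102²)*(-1/36635) = (1156 + 9622404)*(-1/36635) = 9623560*(-1/36635) = -1924712/7327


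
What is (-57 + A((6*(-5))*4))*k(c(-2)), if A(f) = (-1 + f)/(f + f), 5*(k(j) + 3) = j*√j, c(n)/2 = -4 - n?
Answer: 13559/80 + 13559*I/150 ≈ 169.49 + 90.393*I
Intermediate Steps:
c(n) = -8 - 2*n (c(n) = 2*(-4 - n) = -8 - 2*n)
k(j) = -3 + j^(3/2)/5 (k(j) = -3 + (j*√j)/5 = -3 + j^(3/2)/5)
A(f) = (-1 + f)/(2*f) (A(f) = (-1 + f)/((2*f)) = (-1 + f)*(1/(2*f)) = (-1 + f)/(2*f))
(-57 + A((6*(-5))*4))*k(c(-2)) = (-57 + (-1 + (6*(-5))*4)/(2*(((6*(-5))*4))))*(-3 + (-8 - 2*(-2))^(3/2)/5) = (-57 + (-1 - 30*4)/(2*((-30*4))))*(-3 + (-8 + 4)^(3/2)/5) = (-57 + (½)*(-1 - 120)/(-120))*(-3 + (-4)^(3/2)/5) = (-57 + (½)*(-1/120)*(-121))*(-3 + (-8*I)/5) = (-57 + 121/240)*(-3 - 8*I/5) = -13559*(-3 - 8*I/5)/240 = 13559/80 + 13559*I/150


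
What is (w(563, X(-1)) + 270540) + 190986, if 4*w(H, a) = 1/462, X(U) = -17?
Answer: 852900049/1848 ≈ 4.6153e+5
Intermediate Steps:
w(H, a) = 1/1848 (w(H, a) = (¼)/462 = (¼)*(1/462) = 1/1848)
(w(563, X(-1)) + 270540) + 190986 = (1/1848 + 270540) + 190986 = 499957921/1848 + 190986 = 852900049/1848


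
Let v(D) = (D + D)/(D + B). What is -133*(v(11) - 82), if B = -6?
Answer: 51604/5 ≈ 10321.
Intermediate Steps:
v(D) = 2*D/(-6 + D) (v(D) = (D + D)/(D - 6) = (2*D)/(-6 + D) = 2*D/(-6 + D))
-133*(v(11) - 82) = -133*(2*11/(-6 + 11) - 82) = -133*(2*11/5 - 82) = -133*(2*11*(⅕) - 82) = -133*(22/5 - 82) = -133*(-388/5) = 51604/5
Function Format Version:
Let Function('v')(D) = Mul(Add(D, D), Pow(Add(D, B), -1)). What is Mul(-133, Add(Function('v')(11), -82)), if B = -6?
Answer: Rational(51604, 5) ≈ 10321.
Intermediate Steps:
Function('v')(D) = Mul(2, D, Pow(Add(-6, D), -1)) (Function('v')(D) = Mul(Add(D, D), Pow(Add(D, -6), -1)) = Mul(Mul(2, D), Pow(Add(-6, D), -1)) = Mul(2, D, Pow(Add(-6, D), -1)))
Mul(-133, Add(Function('v')(11), -82)) = Mul(-133, Add(Mul(2, 11, Pow(Add(-6, 11), -1)), -82)) = Mul(-133, Add(Mul(2, 11, Pow(5, -1)), -82)) = Mul(-133, Add(Mul(2, 11, Rational(1, 5)), -82)) = Mul(-133, Add(Rational(22, 5), -82)) = Mul(-133, Rational(-388, 5)) = Rational(51604, 5)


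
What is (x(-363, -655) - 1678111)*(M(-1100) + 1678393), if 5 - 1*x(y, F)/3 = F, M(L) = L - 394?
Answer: -2810702397769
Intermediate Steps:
M(L) = -394 + L
x(y, F) = 15 - 3*F
(x(-363, -655) - 1678111)*(M(-1100) + 1678393) = ((15 - 3*(-655)) - 1678111)*((-394 - 1100) + 1678393) = ((15 + 1965) - 1678111)*(-1494 + 1678393) = (1980 - 1678111)*1676899 = -1676131*1676899 = -2810702397769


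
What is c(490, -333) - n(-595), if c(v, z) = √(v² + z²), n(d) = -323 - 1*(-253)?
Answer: 70 + √350989 ≈ 662.44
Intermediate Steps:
n(d) = -70 (n(d) = -323 + 253 = -70)
c(490, -333) - n(-595) = √(490² + (-333)²) - 1*(-70) = √(240100 + 110889) + 70 = √350989 + 70 = 70 + √350989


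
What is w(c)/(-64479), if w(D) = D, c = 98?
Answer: -98/64479 ≈ -0.0015199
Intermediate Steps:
w(c)/(-64479) = 98/(-64479) = 98*(-1/64479) = -98/64479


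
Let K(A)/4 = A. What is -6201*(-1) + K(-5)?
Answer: 6181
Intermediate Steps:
K(A) = 4*A
-6201*(-1) + K(-5) = -6201*(-1) + 4*(-5) = -477*(-13) - 20 = 6201 - 20 = 6181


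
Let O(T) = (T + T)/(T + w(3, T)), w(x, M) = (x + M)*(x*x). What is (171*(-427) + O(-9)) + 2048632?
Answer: 13829307/7 ≈ 1.9756e+6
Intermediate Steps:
w(x, M) = x²*(M + x) (w(x, M) = (M + x)*x² = x²*(M + x))
O(T) = 2*T/(27 + 10*T) (O(T) = (T + T)/(T + 3²*(T + 3)) = (2*T)/(T + 9*(3 + T)) = (2*T)/(T + (27 + 9*T)) = (2*T)/(27 + 10*T) = 2*T/(27 + 10*T))
(171*(-427) + O(-9)) + 2048632 = (171*(-427) + 2*(-9)/(27 + 10*(-9))) + 2048632 = (-73017 + 2*(-9)/(27 - 90)) + 2048632 = (-73017 + 2*(-9)/(-63)) + 2048632 = (-73017 + 2*(-9)*(-1/63)) + 2048632 = (-73017 + 2/7) + 2048632 = -511117/7 + 2048632 = 13829307/7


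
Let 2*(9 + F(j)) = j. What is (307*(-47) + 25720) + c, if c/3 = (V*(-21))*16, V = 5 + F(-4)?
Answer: 17339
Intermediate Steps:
F(j) = -9 + j/2
V = -6 (V = 5 + (-9 + (1/2)*(-4)) = 5 + (-9 - 2) = 5 - 11 = -6)
c = 6048 (c = 3*(-6*(-21)*16) = 3*(126*16) = 3*2016 = 6048)
(307*(-47) + 25720) + c = (307*(-47) + 25720) + 6048 = (-14429 + 25720) + 6048 = 11291 + 6048 = 17339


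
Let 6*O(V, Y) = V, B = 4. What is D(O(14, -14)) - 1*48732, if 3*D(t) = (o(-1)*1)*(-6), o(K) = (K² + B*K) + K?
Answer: -48724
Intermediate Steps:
O(V, Y) = V/6
o(K) = K² + 5*K (o(K) = (K² + 4*K) + K = K² + 5*K)
D(t) = 8 (D(t) = ((-(5 - 1)*1)*(-6))/3 = ((-1*4*1)*(-6))/3 = (-4*1*(-6))/3 = (-4*(-6))/3 = (⅓)*24 = 8)
D(O(14, -14)) - 1*48732 = 8 - 1*48732 = 8 - 48732 = -48724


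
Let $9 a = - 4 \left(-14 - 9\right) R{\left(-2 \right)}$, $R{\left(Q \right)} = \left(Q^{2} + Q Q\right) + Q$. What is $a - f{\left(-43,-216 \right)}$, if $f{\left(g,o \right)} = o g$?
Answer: $- \frac{27680}{3} \approx -9226.7$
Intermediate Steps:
$f{\left(g,o \right)} = g o$
$R{\left(Q \right)} = Q + 2 Q^{2}$ ($R{\left(Q \right)} = \left(Q^{2} + Q^{2}\right) + Q = 2 Q^{2} + Q = Q + 2 Q^{2}$)
$a = \frac{184}{3}$ ($a = \frac{- 4 \left(-14 - 9\right) \left(- 2 \left(1 + 2 \left(-2\right)\right)\right)}{9} = \frac{- 4 \left(-14 - 9\right) \left(- 2 \left(1 - 4\right)\right)}{9} = \frac{\left(-4\right) \left(-23\right) \left(\left(-2\right) \left(-3\right)\right)}{9} = \frac{92 \cdot 6}{9} = \frac{1}{9} \cdot 552 = \frac{184}{3} \approx 61.333$)
$a - f{\left(-43,-216 \right)} = \frac{184}{3} - \left(-43\right) \left(-216\right) = \frac{184}{3} - 9288 = - \frac{27680}{3}$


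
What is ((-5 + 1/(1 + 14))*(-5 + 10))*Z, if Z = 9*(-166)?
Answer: 36852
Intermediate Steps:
Z = -1494
((-5 + 1/(1 + 14))*(-5 + 10))*Z = ((-5 + 1/(1 + 14))*(-5 + 10))*(-1494) = ((-5 + 1/15)*5)*(-1494) = -74/15*5*(-1494) = -74/3*(-1494) = 36852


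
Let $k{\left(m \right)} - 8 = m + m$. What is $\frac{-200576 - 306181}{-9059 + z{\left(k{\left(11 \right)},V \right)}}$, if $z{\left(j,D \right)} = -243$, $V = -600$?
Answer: $\frac{506757}{9302} \approx 54.478$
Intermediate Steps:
$k{\left(m \right)} = 8 + 2 m$ ($k{\left(m \right)} = 8 + \left(m + m\right) = 8 + 2 m$)
$\frac{-200576 - 306181}{-9059 + z{\left(k{\left(11 \right)},V \right)}} = \frac{-200576 - 306181}{-9059 - 243} = - \frac{506757}{-9302} = \left(-506757\right) \left(- \frac{1}{9302}\right) = \frac{506757}{9302}$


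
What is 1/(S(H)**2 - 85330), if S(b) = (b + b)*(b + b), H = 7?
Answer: -1/46914 ≈ -2.1316e-5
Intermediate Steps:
S(b) = 4*b**2 (S(b) = (2*b)*(2*b) = 4*b**2)
1/(S(H)**2 - 85330) = 1/((4*7**2)**2 - 85330) = 1/((4*49)**2 - 85330) = 1/(196**2 - 85330) = 1/(38416 - 85330) = 1/(-46914) = -1/46914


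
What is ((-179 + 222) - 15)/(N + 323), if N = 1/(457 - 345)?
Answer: 3136/36177 ≈ 0.086685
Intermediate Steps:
N = 1/112 ≈ 0.0089286
((-179 + 222) - 15)/(N + 323) = ((-179 + 222) - 15)/(1/112 + 323) = (43 - 15)/(36177/112) = 28*(112/36177) = 3136/36177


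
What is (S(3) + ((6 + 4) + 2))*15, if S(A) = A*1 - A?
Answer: 180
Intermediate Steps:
S(A) = 0 (S(A) = A - A = 0)
(S(3) + ((6 + 4) + 2))*15 = (0 + ((6 + 4) + 2))*15 = (0 + (10 + 2))*15 = (0 + 12)*15 = 12*15 = 180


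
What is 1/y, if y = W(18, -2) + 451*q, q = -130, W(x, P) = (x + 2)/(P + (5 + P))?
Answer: -1/58610 ≈ -1.7062e-5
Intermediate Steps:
W(x, P) = (2 + x)/(5 + 2*P)
y = -58610 (y = (2 + 18)/(5 + 2*(-2)) + 451*(-130) = 20/(5 - 4) - 58630 = 20/1 - 58630 = 1*20 - 58630 = 20 - 58630 = -58610)
1/y = 1/(-58610) = -1/58610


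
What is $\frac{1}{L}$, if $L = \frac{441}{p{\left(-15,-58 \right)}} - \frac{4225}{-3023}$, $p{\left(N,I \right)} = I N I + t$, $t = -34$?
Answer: $\frac{152643362}{212004007} \approx 0.72$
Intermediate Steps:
$p{\left(N,I \right)} = -34 + N I^{2}$ ($p{\left(N,I \right)} = I N I - 34 = N I^{2} - 34 = -34 + N I^{2}$)
$L = \frac{212004007}{152643362}$ ($L = \frac{441}{-34 - 15 \left(-58\right)^{2}} - \frac{4225}{-3023} = \frac{441}{-34 - 50460} - - \frac{4225}{3023} = \frac{441}{-34 - 50460} + \frac{4225}{3023} = \frac{441}{-50494} + \frac{4225}{3023} = 441 \left(- \frac{1}{50494}\right) + \frac{4225}{3023} = - \frac{441}{50494} + \frac{4225}{3023} = \frac{212004007}{152643362} \approx 1.3889$)
$\frac{1}{L} = \frac{1}{\frac{212004007}{152643362}} = \frac{152643362}{212004007}$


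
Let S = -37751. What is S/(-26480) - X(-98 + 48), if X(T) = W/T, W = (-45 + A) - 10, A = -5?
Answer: 1195/5296 ≈ 0.22564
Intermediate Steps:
W = -60 (W = (-45 - 5) - 10 = -50 - 10 = -60)
X(T) = -60/T
S/(-26480) - X(-98 + 48) = -37751/(-26480) - (-60)/(-98 + 48) = -37751*(-1/26480) - (-60)/(-50) = 37751/26480 - (-60)*(-1)/50 = 37751/26480 - 1*6/5 = 37751/26480 - 6/5 = 1195/5296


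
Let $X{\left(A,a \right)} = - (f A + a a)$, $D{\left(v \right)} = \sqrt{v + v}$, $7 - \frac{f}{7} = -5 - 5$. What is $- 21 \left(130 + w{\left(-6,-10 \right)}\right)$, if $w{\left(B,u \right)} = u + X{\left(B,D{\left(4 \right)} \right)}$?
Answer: $-17346$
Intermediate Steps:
$f = 119$ ($f = 49 - 7 \left(-5 - 5\right) = 49 - -70 = 49 + 70 = 119$)
$D{\left(v \right)} = \sqrt{2} \sqrt{v}$ ($D{\left(v \right)} = \sqrt{2 v} = \sqrt{2} \sqrt{v}$)
$X{\left(A,a \right)} = - a^{2} - 119 A$ ($X{\left(A,a \right)} = - (119 A + a a) = - (119 A + a^{2}) = - (a^{2} + 119 A) = - a^{2} - 119 A$)
$w{\left(B,u \right)} = -8 + u - 119 B$ ($w{\left(B,u \right)} = u - \left(\left(\sqrt{2} \sqrt{4}\right)^{2} + 119 B\right) = u - \left(\left(\sqrt{2} \cdot 2\right)^{2} + 119 B\right) = u - \left(\left(2 \sqrt{2}\right)^{2} + 119 B\right) = u - \left(8 + 119 B\right) = -8 + u - 119 B$)
$- 21 \left(130 + w{\left(-6,-10 \right)}\right) = - 21 \left(130 - -696\right) = - 21 \left(130 + 696\right) = \left(-21\right) 826 = -17346$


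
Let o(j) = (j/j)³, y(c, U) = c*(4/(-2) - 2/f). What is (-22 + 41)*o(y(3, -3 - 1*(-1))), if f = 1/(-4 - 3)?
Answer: 19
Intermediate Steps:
f = -⅐ (f = 1/(-7) = -⅐ ≈ -0.14286)
y(c, U) = 12*c (y(c, U) = c*(4/(-2) - 2/(-⅐)) = c*(4*(-½) - 2*(-7)) = c*(-2 + 14) = c*12 = 12*c)
o(j) = 1 (o(j) = 1³ = 1)
(-22 + 41)*o(y(3, -3 - 1*(-1))) = (-22 + 41)*1 = 19*1 = 19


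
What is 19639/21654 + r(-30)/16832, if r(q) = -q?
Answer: 82803317/91120032 ≈ 0.90873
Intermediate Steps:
19639/21654 + r(-30)/16832 = 19639/21654 - 1*(-30)/16832 = 19639*(1/21654) + 30*(1/16832) = 19639/21654 + 15/8416 = 82803317/91120032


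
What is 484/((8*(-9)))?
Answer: -121/18 ≈ -6.7222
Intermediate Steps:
484/((8*(-9))) = 484/(-72) = 484*(-1/72) = -121/18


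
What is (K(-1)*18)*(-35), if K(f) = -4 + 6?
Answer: -1260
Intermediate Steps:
K(f) = 2
(K(-1)*18)*(-35) = (2*18)*(-35) = 36*(-35) = -1260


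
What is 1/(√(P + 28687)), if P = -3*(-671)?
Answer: √307/3070 ≈ 0.0057073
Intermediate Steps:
P = 2013
1/(√(P + 28687)) = 1/(√(2013 + 28687)) = 1/(√30700) = 1/(10*√307) = √307/3070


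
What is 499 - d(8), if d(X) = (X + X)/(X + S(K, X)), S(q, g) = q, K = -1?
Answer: 3477/7 ≈ 496.71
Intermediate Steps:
d(X) = 2*X/(-1 + X) (d(X) = (X + X)/(X - 1) = (2*X)/(-1 + X) = 2*X/(-1 + X))
499 - d(8) = 499 - 2*8/(-1 + 8) = 499 - 2*8/7 = 499 - 1*16/7 = 499 - 16/7 = 3477/7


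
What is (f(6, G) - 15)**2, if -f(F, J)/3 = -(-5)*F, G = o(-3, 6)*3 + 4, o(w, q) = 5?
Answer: 11025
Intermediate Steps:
G = 19 (G = 5*3 + 4 = 15 + 4 = 19)
f(F, J) = -15*F (f(F, J) = -(-3)*(-5*F) = -15*F)
(f(6, G) - 15)**2 = (-15*6 - 15)**2 = (-90 - 15)**2 = (-105)**2 = 11025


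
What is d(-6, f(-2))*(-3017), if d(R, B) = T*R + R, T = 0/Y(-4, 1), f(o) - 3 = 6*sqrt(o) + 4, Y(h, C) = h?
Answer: 18102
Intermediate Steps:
f(o) = 7 + 6*sqrt(o) (f(o) = 3 + (6*sqrt(o) + 4) = 3 + (4 + 6*sqrt(o)) = 7 + 6*sqrt(o))
T = 0 (T = 0/(-4) = 0*(-1/4) = 0)
d(R, B) = R (d(R, B) = 0*R + R = 0 + R = R)
d(-6, f(-2))*(-3017) = -6*(-3017) = 18102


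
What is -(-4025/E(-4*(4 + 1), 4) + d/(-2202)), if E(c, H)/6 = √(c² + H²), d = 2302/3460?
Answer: 1151/3809460 + 4025*√26/624 ≈ 32.891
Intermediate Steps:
d = 1151/1730 (d = 2302*(1/3460) = 1151/1730 ≈ 0.66532)
E(c, H) = 6*√(H² + c²) (E(c, H) = 6*√(c² + H²) = 6*√(H² + c²))
-(-4025/E(-4*(4 + 1), 4) + d/(-2202)) = -(-4025*1/(6*√(4² + (-4*(4 + 1))²)) + (1151/1730)/(-2202)) = -(-4025*1/(6*√(16 + (-4*5)²)) + (1151/1730)*(-1/2202)) = -(-4025*1/(6*√(16 + (-20)²)) - 1151/3809460) = -(-4025*1/(6*√(16 + 400)) - 1151/3809460) = -(-4025*√26/624 - 1151/3809460) = -(-1151/3809460 - 4025*√26/624) = 1151/3809460 + 4025*√26/624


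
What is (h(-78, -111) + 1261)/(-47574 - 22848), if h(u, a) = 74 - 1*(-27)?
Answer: -227/11737 ≈ -0.019341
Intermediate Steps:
h(u, a) = 101 (h(u, a) = 74 + 27 = 101)
(h(-78, -111) + 1261)/(-47574 - 22848) = (101 + 1261)/(-47574 - 22848) = 1362/(-70422) = 1362*(-1/70422) = -227/11737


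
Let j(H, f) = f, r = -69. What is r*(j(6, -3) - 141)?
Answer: 9936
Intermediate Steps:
r*(j(6, -3) - 141) = -69*(-3 - 141) = -69*(-144) = 9936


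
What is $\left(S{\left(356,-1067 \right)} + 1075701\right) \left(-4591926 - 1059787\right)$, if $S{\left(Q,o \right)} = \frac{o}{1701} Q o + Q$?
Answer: $- \frac{12635393692995233}{1701} \approx -7.4282 \cdot 10^{12}$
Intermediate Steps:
$S{\left(Q,o \right)} = Q + \frac{Q o^{2}}{1701}$ ($S{\left(Q,o \right)} = o \frac{1}{1701} Q o + Q = \frac{o}{1701} Q o + Q = \frac{Q o}{1701} o + Q = \frac{Q o^{2}}{1701} + Q = Q + \frac{Q o^{2}}{1701}$)
$\left(S{\left(356,-1067 \right)} + 1075701\right) \left(-4591926 - 1059787\right) = \left(\frac{1}{1701} \cdot 356 \left(1701 + \left(-1067\right)^{2}\right) + 1075701\right) \left(-4591926 - 1059787\right) = \left(\frac{1}{1701} \cdot 356 \left(1701 + 1138489\right) + 1075701\right) \left(-5651713\right) = \left(\frac{1}{1701} \cdot 356 \cdot 1140190 + 1075701\right) \left(-5651713\right) = \left(\frac{405907640}{1701} + 1075701\right) \left(-5651713\right) = \frac{2235675041}{1701} \left(-5651713\right) = - \frac{12635393692995233}{1701}$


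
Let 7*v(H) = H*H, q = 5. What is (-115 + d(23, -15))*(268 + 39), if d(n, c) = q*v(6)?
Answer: -191875/7 ≈ -27411.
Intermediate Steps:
v(H) = H²/7 (v(H) = (H*H)/7 = H²/7)
d(n, c) = 180/7 (d(n, c) = 5*((⅐)*6²) = 5*((⅐)*36) = 5*(36/7) = 180/7)
(-115 + d(23, -15))*(268 + 39) = (-115 + 180/7)*(268 + 39) = -625/7*307 = -191875/7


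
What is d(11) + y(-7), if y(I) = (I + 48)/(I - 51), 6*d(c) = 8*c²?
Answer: 27949/174 ≈ 160.63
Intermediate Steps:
d(c) = 4*c²/3 (d(c) = (8*c²)/6 = 4*c²/3)
y(I) = (48 + I)/(-51 + I)
d(11) + y(-7) = (4/3)*11² + (48 - 7)/(-51 - 7) = (4/3)*121 + 41/(-58) = 484/3 - 1/58*41 = 484/3 - 41/58 = 27949/174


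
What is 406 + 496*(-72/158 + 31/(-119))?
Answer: 477238/9401 ≈ 50.765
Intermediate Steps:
406 + 496*(-72/158 + 31/(-119)) = 406 + 496*(-72*1/158 + 31*(-1/119)) = 406 + 496*(-36/79 - 31/119) = 406 + 496*(-6733/9401) = 406 - 3339568/9401 = 477238/9401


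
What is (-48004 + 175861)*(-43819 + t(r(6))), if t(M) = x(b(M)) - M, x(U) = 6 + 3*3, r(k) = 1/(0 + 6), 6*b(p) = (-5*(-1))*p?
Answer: -11201338675/2 ≈ -5.6007e+9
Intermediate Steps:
b(p) = 5*p/6 (b(p) = ((-5*(-1))*p)/6 = (5*p)/6 = 5*p/6)
r(k) = ⅙ (r(k) = 1/6 = ⅙)
x(U) = 15 (x(U) = 6 + 9 = 15)
t(M) = 15 - M
(-48004 + 175861)*(-43819 + t(r(6))) = (-48004 + 175861)*(-43819 + (15 - 1*⅙)) = 127857*(-43819 + (15 - ⅙)) = 127857*(-43819 + 89/6) = 127857*(-262825/6) = -11201338675/2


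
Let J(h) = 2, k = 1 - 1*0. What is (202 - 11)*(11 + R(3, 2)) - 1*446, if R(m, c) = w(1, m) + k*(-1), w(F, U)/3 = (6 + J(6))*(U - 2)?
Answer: 6048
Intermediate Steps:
k = 1 (k = 1 + 0 = 1)
w(F, U) = -48 + 24*U (w(F, U) = 3*((6 + 2)*(U - 2)) = 3*(8*(-2 + U)) = 3*(-16 + 8*U) = -48 + 24*U)
R(m, c) = -49 + 24*m (R(m, c) = (-48 + 24*m) + 1*(-1) = (-48 + 24*m) - 1 = -49 + 24*m)
(202 - 11)*(11 + R(3, 2)) - 1*446 = (202 - 11)*(11 + (-49 + 24*3)) - 1*446 = 191*(11 + (-49 + 72)) - 446 = 191*(11 + 23) - 446 = 191*34 - 446 = 6494 - 446 = 6048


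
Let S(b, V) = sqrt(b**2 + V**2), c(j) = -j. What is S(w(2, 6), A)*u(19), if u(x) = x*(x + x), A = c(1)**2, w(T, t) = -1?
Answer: 722*sqrt(2) ≈ 1021.1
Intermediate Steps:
A = 1 (A = (-1*1)**2 = (-1)**2 = 1)
S(b, V) = sqrt(V**2 + b**2)
u(x) = 2*x**2 (u(x) = x*(2*x) = 2*x**2)
S(w(2, 6), A)*u(19) = sqrt(1**2 + (-1)**2)*(2*19**2) = sqrt(1 + 1)*(2*361) = sqrt(2)*722 = 722*sqrt(2)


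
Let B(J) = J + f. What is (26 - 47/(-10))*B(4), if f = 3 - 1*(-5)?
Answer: 1842/5 ≈ 368.40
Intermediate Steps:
f = 8 (f = 3 + 5 = 8)
B(J) = 8 + J (B(J) = J + 8 = 8 + J)
(26 - 47/(-10))*B(4) = (26 - 47/(-10))*(8 + 4) = (26 - 47*(-⅒))*12 = (26 + 47/10)*12 = (307/10)*12 = 1842/5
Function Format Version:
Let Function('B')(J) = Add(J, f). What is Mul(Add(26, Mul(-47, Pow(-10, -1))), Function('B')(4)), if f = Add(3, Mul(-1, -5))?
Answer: Rational(1842, 5) ≈ 368.40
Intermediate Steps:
f = 8 (f = Add(3, 5) = 8)
Function('B')(J) = Add(8, J) (Function('B')(J) = Add(J, 8) = Add(8, J))
Mul(Add(26, Mul(-47, Pow(-10, -1))), Function('B')(4)) = Mul(Add(26, Mul(-47, Pow(-10, -1))), Add(8, 4)) = Mul(Add(26, Mul(-47, Rational(-1, 10))), 12) = Mul(Add(26, Rational(47, 10)), 12) = Mul(Rational(307, 10), 12) = Rational(1842, 5)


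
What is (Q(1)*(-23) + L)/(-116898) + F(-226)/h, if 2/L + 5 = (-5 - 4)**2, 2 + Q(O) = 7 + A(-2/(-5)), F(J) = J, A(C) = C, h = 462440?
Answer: 14726867/25677697782 ≈ 0.00057353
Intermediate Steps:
Q(O) = 27/5 (Q(O) = -2 + (7 - 2/(-5)) = -2 + (7 - 2*(-1/5)) = -2 + (7 + 2/5) = -2 + 37/5 = 27/5)
L = 1/38 (L = 2/(-5 + (-5 - 4)**2) = 2/(-5 + (-9)**2) = 2/(-5 + 81) = 2/76 = 2*(1/76) = 1/38 ≈ 0.026316)
(Q(1)*(-23) + L)/(-116898) + F(-226)/h = ((27/5)*(-23) + 1/38)/(-116898) - 226/462440 = (-621/5 + 1/38)*(-1/116898) - 226*1/462440 = -23593/190*(-1/116898) - 113/231220 = 23593/22210620 - 113/231220 = 14726867/25677697782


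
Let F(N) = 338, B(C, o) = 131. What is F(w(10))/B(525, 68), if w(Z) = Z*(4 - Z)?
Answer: 338/131 ≈ 2.5802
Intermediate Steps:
F(w(10))/B(525, 68) = 338/131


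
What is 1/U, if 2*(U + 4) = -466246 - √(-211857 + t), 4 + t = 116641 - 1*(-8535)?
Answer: -310836/72464293067 + 2*I*√86685/217392879201 ≈ -4.2895e-6 + 2.7087e-9*I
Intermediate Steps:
t = 125172 (t = -4 + (116641 - 1*(-8535)) = -4 + (116641 + 8535) = -4 + 125176 = 125172)
U = -233127 - I*√86685/2 (U = -4 + (-466246 - √(-211857 + 125172))/2 = -4 + (-466246 - √(-86685))/2 = -4 + (-466246 - I*√86685)/2 = -4 + (-233123 - I*√86685/2) = -233127 - I*√86685/2 ≈ -2.3313e+5 - 147.21*I)
1/U = 1/(-233127 - I*√86685/2)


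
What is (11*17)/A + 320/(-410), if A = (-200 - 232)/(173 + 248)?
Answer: -3241631/17712 ≈ -183.02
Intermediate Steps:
A = -432/421 ≈ -1.0261
(11*17)/A + 320/(-410) = (11*17)/(-432/421) + 320/(-410) = 187*(-421/432) + 320*(-1/410) = -78727/432 - 32/41 = -3241631/17712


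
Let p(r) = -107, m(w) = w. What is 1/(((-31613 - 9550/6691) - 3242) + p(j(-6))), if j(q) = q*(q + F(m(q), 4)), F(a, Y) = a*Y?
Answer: -6691/233940292 ≈ -2.8601e-5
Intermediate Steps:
F(a, Y) = Y*a
j(q) = 5*q² (j(q) = q*(q + 4*q) = q*(5*q) = 5*q²)
1/(((-31613 - 9550/6691) - 3242) + p(j(-6))) = 1/(((-31613 - 9550/6691) - 3242) - 107) = 1/((-211532133/6691 - 3242) - 107) = 1/(-233224355/6691 - 107) = 1/(-233940292/6691) = -6691/233940292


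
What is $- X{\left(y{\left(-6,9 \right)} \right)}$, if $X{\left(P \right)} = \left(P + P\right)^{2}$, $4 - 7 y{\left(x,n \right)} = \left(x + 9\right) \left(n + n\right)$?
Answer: $- \frac{10000}{49} \approx -204.08$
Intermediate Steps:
$y{\left(x,n \right)} = \frac{4}{7} - \frac{2 n \left(9 + x\right)}{7}$ ($y{\left(x,n \right)} = \frac{4}{7} - \frac{\left(x + 9\right) \left(n + n\right)}{7} = \frac{4}{7} - \frac{\left(9 + x\right) 2 n}{7} = \frac{4}{7} - \frac{2 n \left(9 + x\right)}{7}$)
$X{\left(P \right)} = 4 P^{2}$ ($X{\left(P \right)} = \left(2 P\right)^{2} = 4 P^{2}$)
$- X{\left(y{\left(-6,9 \right)} \right)} = - 4 \left(\frac{4}{7} - \frac{162}{7} - \frac{18}{7} \left(-6\right)\right)^{2} = - 4 \left(\frac{4}{7} - \frac{162}{7} + \frac{108}{7}\right)^{2} = - 4 \left(- \frac{50}{7}\right)^{2} = - \frac{4 \cdot 2500}{49} = \left(-1\right) \frac{10000}{49} = - \frac{10000}{49}$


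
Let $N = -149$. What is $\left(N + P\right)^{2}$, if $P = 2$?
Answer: $21609$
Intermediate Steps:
$\left(N + P\right)^{2} = \left(-149 + 2\right)^{2} = \left(-147\right)^{2} = 21609$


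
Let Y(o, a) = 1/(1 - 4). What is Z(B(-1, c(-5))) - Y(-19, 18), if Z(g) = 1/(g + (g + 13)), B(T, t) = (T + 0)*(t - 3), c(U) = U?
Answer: 32/87 ≈ 0.36782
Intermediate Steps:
B(T, t) = T*(-3 + t)
Y(o, a) = -1/3 (Y(o, a) = 1/(-3) = -1/3)
Z(g) = 1/(13 + 2*g) (Z(g) = 1/(g + (13 + g)) = 1/(13 + 2*g))
Z(B(-1, c(-5))) - Y(-19, 18) = 1/(13 + 2*(-(-3 - 5))) - 1*(-1/3) = 1/(13 + 2*(-1*(-8))) + 1/3 = 1/(13 + 2*8) + 1/3 = 1/(13 + 16) + 1/3 = 1/29 + 1/3 = 32/87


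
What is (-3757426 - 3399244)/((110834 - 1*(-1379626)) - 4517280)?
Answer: 715667/302682 ≈ 2.3644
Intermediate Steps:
(-3757426 - 3399244)/((110834 - 1*(-1379626)) - 4517280) = -7156670/((110834 + 1379626) - 4517280) = -7156670/(1490460 - 4517280) = -7156670/(-3026820) = -7156670*(-1/3026820) = 715667/302682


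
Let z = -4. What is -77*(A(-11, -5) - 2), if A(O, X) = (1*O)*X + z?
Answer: -3773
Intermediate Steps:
A(O, X) = -4 + O*X (A(O, X) = (1*O)*X - 4 = O*X - 4 = -4 + O*X)
-77*(A(-11, -5) - 2) = -77*((-4 - 11*(-5)) - 2) = -77*((-4 + 55) - 2) = -77*(51 - 2) = -77*49 = -3773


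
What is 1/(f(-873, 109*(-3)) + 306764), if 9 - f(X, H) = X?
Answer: 1/307646 ≈ 3.2505e-6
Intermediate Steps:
f(X, H) = 9 - X
1/(f(-873, 109*(-3)) + 306764) = 1/((9 - 1*(-873)) + 306764) = 1/((9 + 873) + 306764) = 1/(882 + 306764) = 1/307646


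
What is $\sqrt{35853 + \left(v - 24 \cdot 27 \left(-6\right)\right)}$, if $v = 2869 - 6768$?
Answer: $\sqrt{35842} \approx 189.32$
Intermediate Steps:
$v = -3899$ ($v = 2869 - 6768 = -3899$)
$\sqrt{35853 + \left(v - 24 \cdot 27 \left(-6\right)\right)} = \sqrt{35853 - \left(3899 + 24 \cdot 27 \left(-6\right)\right)} = \sqrt{35853 - \left(3899 + 648 \left(-6\right)\right)} = \sqrt{35853 - 11} = \sqrt{35842}$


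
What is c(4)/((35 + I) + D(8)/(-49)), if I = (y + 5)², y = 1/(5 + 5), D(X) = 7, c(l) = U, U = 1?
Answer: 700/42607 ≈ 0.016429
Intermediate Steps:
c(l) = 1
y = ⅒ (y = 1/10 = ⅒ ≈ 0.10000)
I = 2601/100 (I = (⅒ + 5)² = (51/10)² = 2601/100 ≈ 26.010)
c(4)/((35 + I) + D(8)/(-49)) = 1/((35 + 2601/100) + 7/(-49)) = 1/(6101/100 + 7*(-1/49)) = 1/(6101/100 - ⅐) = 1/(42607/700) = (700/42607)*1 = 700/42607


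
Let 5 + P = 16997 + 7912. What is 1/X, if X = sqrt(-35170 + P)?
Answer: -I*sqrt(10266)/10266 ≈ -0.0098696*I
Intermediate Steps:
P = 24904 (P = -5 + (16997 + 7912) = -5 + 24909 = 24904)
X = I*sqrt(10266) (X = sqrt(-35170 + 24904) = sqrt(-10266) = I*sqrt(10266) ≈ 101.32*I)
1/X = 1/(I*sqrt(10266)) = -I*sqrt(10266)/10266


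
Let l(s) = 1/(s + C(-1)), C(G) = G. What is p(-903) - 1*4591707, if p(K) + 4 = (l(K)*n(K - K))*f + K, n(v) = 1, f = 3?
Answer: -4151723059/904 ≈ -4.5926e+6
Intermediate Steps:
l(s) = 1/(-1 + s) (l(s) = 1/(s - 1) = 1/(-1 + s))
p(K) = -4 + K + 3/(-1 + K) (p(K) = -4 + ((1/(-1 + K))*3 + K) = -4 + (3/(-1 + K) + K) = -4 + (K + 3/(-1 + K)) = -4 + K + 3/(-1 + K))
p(-903) - 1*4591707 = (3 + (-1 - 903)*(-4 - 903))/(-1 - 903) - 1*4591707 = (3 - 904*(-907))/(-904) - 4591707 = -(3 + 819928)/904 - 4591707 = -1/904*819931 - 4591707 = -819931/904 - 4591707 = -4151723059/904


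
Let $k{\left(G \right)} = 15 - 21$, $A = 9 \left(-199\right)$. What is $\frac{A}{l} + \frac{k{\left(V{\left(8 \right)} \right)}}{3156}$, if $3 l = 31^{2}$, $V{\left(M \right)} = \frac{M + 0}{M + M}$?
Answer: $- \frac{2827159}{505486} \approx -5.5929$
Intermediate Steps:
$V{\left(M \right)} = \frac{1}{2}$ ($V{\left(M \right)} = \frac{M}{2 M} = M \frac{1}{2 M} = \frac{1}{2}$)
$A = -1791$
$k{\left(G \right)} = -6$ ($k{\left(G \right)} = 15 - 21 = -6$)
$l = \frac{961}{3}$ ($l = \frac{31^{2}}{3} = \frac{1}{3} \cdot 961 = \frac{961}{3} \approx 320.33$)
$\frac{A}{l} + \frac{k{\left(V{\left(8 \right)} \right)}}{3156} = - \frac{1791}{\frac{961}{3}} - \frac{6}{3156} = \left(-1791\right) \frac{3}{961} - \frac{1}{526} = - \frac{5373}{961} - \frac{1}{526} = - \frac{2827159}{505486}$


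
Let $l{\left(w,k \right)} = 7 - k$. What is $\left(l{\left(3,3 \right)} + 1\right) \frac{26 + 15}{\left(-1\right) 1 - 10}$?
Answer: $- \frac{205}{11} \approx -18.636$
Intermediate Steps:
$\left(l{\left(3,3 \right)} + 1\right) \frac{26 + 15}{\left(-1\right) 1 - 10} = \left(\left(7 - 3\right) + 1\right) \frac{26 + 15}{\left(-1\right) 1 - 10} = \left(\left(7 - 3\right) + 1\right) \frac{41}{-1 - 10} = \left(4 + 1\right) \frac{41}{-11} = 5 \cdot 41 \left(- \frac{1}{11}\right) = 5 \left(- \frac{41}{11}\right) = - \frac{205}{11}$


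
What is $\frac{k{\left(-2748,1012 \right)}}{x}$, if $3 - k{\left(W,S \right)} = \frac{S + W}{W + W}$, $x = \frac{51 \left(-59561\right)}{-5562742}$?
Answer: $\frac{10257696248}{2086838757} \approx 4.9154$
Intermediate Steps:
$x = \frac{3037611}{5562742}$ ($x = \left(-3037611\right) \left(- \frac{1}{5562742}\right) = \frac{3037611}{5562742} \approx 0.54606$)
$k{\left(W,S \right)} = 3 - \frac{S + W}{2 W}$ ($k{\left(W,S \right)} = 3 - \frac{S + W}{W + W} = 3 - \frac{S + W}{2 W}$)
$\frac{k{\left(-2748,1012 \right)}}{x} = \frac{\frac{1}{2} \frac{1}{-2748} \left(\left(-1\right) 1012 + 5 \left(-2748\right)\right)}{\frac{3037611}{5562742}} = \frac{1}{2} \left(- \frac{1}{2748}\right) \left(-1012 - 13740\right) \frac{5562742}{3037611} = \frac{1}{2} \left(- \frac{1}{2748}\right) \left(-14752\right) \frac{5562742}{3037611} = \frac{1844}{687} \cdot \frac{5562742}{3037611} = \frac{10257696248}{2086838757}$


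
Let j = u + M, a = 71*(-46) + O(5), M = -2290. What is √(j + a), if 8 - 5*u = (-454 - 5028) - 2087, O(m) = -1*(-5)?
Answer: 3*I*√11210/5 ≈ 63.526*I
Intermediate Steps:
O(m) = 5
u = 7577/5 (u = 8/5 - ((-454 - 5028) - 2087)/5 = 8/5 - (-5482 - 2087)/5 = 8/5 - ⅕*(-7569) = 8/5 + 7569/5 = 7577/5 ≈ 1515.4)
a = -3261 (a = 71*(-46) + 5 = -3266 + 5 = -3261)
j = -3873/5 (j = 7577/5 - 2290 = -3873/5 ≈ -774.60)
√(j + a) = √(-3873/5 - 3261) = √(-20178/5) = 3*I*√11210/5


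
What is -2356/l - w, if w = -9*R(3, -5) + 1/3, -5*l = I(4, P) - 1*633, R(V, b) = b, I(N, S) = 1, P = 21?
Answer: -30323/474 ≈ -63.973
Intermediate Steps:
l = 632/5 (l = -(1 - 1*633)/5 = -(1 - 633)/5 = -⅕*(-632) = 632/5 ≈ 126.40)
w = 136/3 (w = -9*(-5) + 1/3 = 45 + ⅓ = 136/3 ≈ 45.333)
-2356/l - w = -2356/632/5 - 1*136/3 = -2356*5/632 - 136/3 = -2945/158 - 136/3 = -30323/474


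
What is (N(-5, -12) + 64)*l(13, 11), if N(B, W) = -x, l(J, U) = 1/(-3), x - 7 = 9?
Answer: -16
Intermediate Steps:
x = 16 (x = 7 + 9 = 16)
l(J, U) = -1/3
N(B, W) = -16 (N(B, W) = -1*16 = -16)
(N(-5, -12) + 64)*l(13, 11) = (-16 + 64)*(-1/3) = 48*(-1/3) = -16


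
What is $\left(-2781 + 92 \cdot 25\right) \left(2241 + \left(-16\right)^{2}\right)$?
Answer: $-1201057$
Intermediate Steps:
$\left(-2781 + 92 \cdot 25\right) \left(2241 + \left(-16\right)^{2}\right) = \left(-2781 + 2300\right) \left(2241 + 256\right) = \left(-481\right) 2497 = -1201057$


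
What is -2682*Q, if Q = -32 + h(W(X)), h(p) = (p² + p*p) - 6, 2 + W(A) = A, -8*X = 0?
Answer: 80460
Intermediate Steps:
X = 0 (X = -⅛*0 = 0)
W(A) = -2 + A
h(p) = -6 + 2*p² (h(p) = (p² + p²) - 6 = 2*p² - 6 = -6 + 2*p²)
Q = -30 (Q = -32 + (-6 + 2*(-2 + 0)²) = -32 + (-6 + 2*(-2)²) = -32 + (-6 + 2*4) = -32 + (-6 + 8) = -32 + 2 = -30)
-2682*Q = -2682*(-30) = 80460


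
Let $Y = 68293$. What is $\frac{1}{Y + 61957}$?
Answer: $\frac{1}{130250} \approx 7.6775 \cdot 10^{-6}$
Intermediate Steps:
$\frac{1}{Y + 61957} = \frac{1}{68293 + 61957} = \frac{1}{130250}$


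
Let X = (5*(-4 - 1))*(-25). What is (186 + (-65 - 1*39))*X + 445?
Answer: 51695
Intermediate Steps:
X = 625 (X = (5*(-5))*(-25) = -25*(-25) = 625)
(186 + (-65 - 1*39))*X + 445 = (186 + (-65 - 1*39))*625 + 445 = (186 + (-65 - 39))*625 + 445 = (186 - 104)*625 + 445 = 82*625 + 445 = 51250 + 445 = 51695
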